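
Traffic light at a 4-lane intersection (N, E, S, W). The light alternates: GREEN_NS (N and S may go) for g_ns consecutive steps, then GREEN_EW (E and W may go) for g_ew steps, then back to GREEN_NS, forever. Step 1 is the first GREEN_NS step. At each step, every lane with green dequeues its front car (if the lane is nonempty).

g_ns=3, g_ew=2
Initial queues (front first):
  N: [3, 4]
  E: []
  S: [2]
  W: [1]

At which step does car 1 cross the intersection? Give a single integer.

Step 1 [NS]: N:car3-GO,E:wait,S:car2-GO,W:wait | queues: N=1 E=0 S=0 W=1
Step 2 [NS]: N:car4-GO,E:wait,S:empty,W:wait | queues: N=0 E=0 S=0 W=1
Step 3 [NS]: N:empty,E:wait,S:empty,W:wait | queues: N=0 E=0 S=0 W=1
Step 4 [EW]: N:wait,E:empty,S:wait,W:car1-GO | queues: N=0 E=0 S=0 W=0
Car 1 crosses at step 4

4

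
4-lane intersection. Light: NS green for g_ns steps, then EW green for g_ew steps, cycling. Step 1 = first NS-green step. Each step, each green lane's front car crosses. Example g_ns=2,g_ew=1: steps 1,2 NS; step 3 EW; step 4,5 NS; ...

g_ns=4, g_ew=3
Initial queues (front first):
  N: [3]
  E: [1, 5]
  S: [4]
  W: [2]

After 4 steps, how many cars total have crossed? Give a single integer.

Step 1 [NS]: N:car3-GO,E:wait,S:car4-GO,W:wait | queues: N=0 E=2 S=0 W=1
Step 2 [NS]: N:empty,E:wait,S:empty,W:wait | queues: N=0 E=2 S=0 W=1
Step 3 [NS]: N:empty,E:wait,S:empty,W:wait | queues: N=0 E=2 S=0 W=1
Step 4 [NS]: N:empty,E:wait,S:empty,W:wait | queues: N=0 E=2 S=0 W=1
Cars crossed by step 4: 2

Answer: 2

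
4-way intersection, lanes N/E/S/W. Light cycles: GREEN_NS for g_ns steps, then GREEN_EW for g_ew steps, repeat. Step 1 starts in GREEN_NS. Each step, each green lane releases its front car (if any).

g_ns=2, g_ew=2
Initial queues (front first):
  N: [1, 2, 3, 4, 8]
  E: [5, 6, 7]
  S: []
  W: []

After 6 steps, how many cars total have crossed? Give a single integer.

Answer: 6

Derivation:
Step 1 [NS]: N:car1-GO,E:wait,S:empty,W:wait | queues: N=4 E=3 S=0 W=0
Step 2 [NS]: N:car2-GO,E:wait,S:empty,W:wait | queues: N=3 E=3 S=0 W=0
Step 3 [EW]: N:wait,E:car5-GO,S:wait,W:empty | queues: N=3 E=2 S=0 W=0
Step 4 [EW]: N:wait,E:car6-GO,S:wait,W:empty | queues: N=3 E=1 S=0 W=0
Step 5 [NS]: N:car3-GO,E:wait,S:empty,W:wait | queues: N=2 E=1 S=0 W=0
Step 6 [NS]: N:car4-GO,E:wait,S:empty,W:wait | queues: N=1 E=1 S=0 W=0
Cars crossed by step 6: 6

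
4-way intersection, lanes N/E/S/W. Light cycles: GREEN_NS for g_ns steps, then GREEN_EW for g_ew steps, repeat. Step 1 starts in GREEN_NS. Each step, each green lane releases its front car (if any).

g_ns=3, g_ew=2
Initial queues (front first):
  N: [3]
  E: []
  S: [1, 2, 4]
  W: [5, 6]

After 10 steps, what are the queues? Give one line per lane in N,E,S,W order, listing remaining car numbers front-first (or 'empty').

Step 1 [NS]: N:car3-GO,E:wait,S:car1-GO,W:wait | queues: N=0 E=0 S=2 W=2
Step 2 [NS]: N:empty,E:wait,S:car2-GO,W:wait | queues: N=0 E=0 S=1 W=2
Step 3 [NS]: N:empty,E:wait,S:car4-GO,W:wait | queues: N=0 E=0 S=0 W=2
Step 4 [EW]: N:wait,E:empty,S:wait,W:car5-GO | queues: N=0 E=0 S=0 W=1
Step 5 [EW]: N:wait,E:empty,S:wait,W:car6-GO | queues: N=0 E=0 S=0 W=0

N: empty
E: empty
S: empty
W: empty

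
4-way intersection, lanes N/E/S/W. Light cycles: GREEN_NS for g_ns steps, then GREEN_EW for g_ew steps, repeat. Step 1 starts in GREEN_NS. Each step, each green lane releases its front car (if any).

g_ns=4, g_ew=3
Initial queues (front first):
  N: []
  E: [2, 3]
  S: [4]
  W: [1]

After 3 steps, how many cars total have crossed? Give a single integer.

Step 1 [NS]: N:empty,E:wait,S:car4-GO,W:wait | queues: N=0 E=2 S=0 W=1
Step 2 [NS]: N:empty,E:wait,S:empty,W:wait | queues: N=0 E=2 S=0 W=1
Step 3 [NS]: N:empty,E:wait,S:empty,W:wait | queues: N=0 E=2 S=0 W=1
Cars crossed by step 3: 1

Answer: 1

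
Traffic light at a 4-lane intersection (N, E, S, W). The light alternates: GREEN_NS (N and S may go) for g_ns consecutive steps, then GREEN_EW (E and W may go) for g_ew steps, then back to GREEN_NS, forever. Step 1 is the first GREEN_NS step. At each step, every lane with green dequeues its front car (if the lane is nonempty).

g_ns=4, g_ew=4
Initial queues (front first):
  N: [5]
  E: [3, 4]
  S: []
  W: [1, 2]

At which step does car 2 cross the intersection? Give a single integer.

Step 1 [NS]: N:car5-GO,E:wait,S:empty,W:wait | queues: N=0 E=2 S=0 W=2
Step 2 [NS]: N:empty,E:wait,S:empty,W:wait | queues: N=0 E=2 S=0 W=2
Step 3 [NS]: N:empty,E:wait,S:empty,W:wait | queues: N=0 E=2 S=0 W=2
Step 4 [NS]: N:empty,E:wait,S:empty,W:wait | queues: N=0 E=2 S=0 W=2
Step 5 [EW]: N:wait,E:car3-GO,S:wait,W:car1-GO | queues: N=0 E=1 S=0 W=1
Step 6 [EW]: N:wait,E:car4-GO,S:wait,W:car2-GO | queues: N=0 E=0 S=0 W=0
Car 2 crosses at step 6

6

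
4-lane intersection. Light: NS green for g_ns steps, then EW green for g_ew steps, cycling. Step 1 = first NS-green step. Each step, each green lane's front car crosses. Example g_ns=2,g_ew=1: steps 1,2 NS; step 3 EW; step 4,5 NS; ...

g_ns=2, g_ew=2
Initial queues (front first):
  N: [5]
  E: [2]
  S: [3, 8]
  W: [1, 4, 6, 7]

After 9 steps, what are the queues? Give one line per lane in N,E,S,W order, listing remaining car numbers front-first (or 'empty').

Step 1 [NS]: N:car5-GO,E:wait,S:car3-GO,W:wait | queues: N=0 E=1 S=1 W=4
Step 2 [NS]: N:empty,E:wait,S:car8-GO,W:wait | queues: N=0 E=1 S=0 W=4
Step 3 [EW]: N:wait,E:car2-GO,S:wait,W:car1-GO | queues: N=0 E=0 S=0 W=3
Step 4 [EW]: N:wait,E:empty,S:wait,W:car4-GO | queues: N=0 E=0 S=0 W=2
Step 5 [NS]: N:empty,E:wait,S:empty,W:wait | queues: N=0 E=0 S=0 W=2
Step 6 [NS]: N:empty,E:wait,S:empty,W:wait | queues: N=0 E=0 S=0 W=2
Step 7 [EW]: N:wait,E:empty,S:wait,W:car6-GO | queues: N=0 E=0 S=0 W=1
Step 8 [EW]: N:wait,E:empty,S:wait,W:car7-GO | queues: N=0 E=0 S=0 W=0

N: empty
E: empty
S: empty
W: empty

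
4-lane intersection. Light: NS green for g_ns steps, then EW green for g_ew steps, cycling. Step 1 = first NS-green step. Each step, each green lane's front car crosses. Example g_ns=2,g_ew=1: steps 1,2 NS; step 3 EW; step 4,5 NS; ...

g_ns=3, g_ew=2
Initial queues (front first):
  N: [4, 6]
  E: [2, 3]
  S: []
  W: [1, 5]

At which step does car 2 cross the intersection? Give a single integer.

Step 1 [NS]: N:car4-GO,E:wait,S:empty,W:wait | queues: N=1 E=2 S=0 W=2
Step 2 [NS]: N:car6-GO,E:wait,S:empty,W:wait | queues: N=0 E=2 S=0 W=2
Step 3 [NS]: N:empty,E:wait,S:empty,W:wait | queues: N=0 E=2 S=0 W=2
Step 4 [EW]: N:wait,E:car2-GO,S:wait,W:car1-GO | queues: N=0 E=1 S=0 W=1
Step 5 [EW]: N:wait,E:car3-GO,S:wait,W:car5-GO | queues: N=0 E=0 S=0 W=0
Car 2 crosses at step 4

4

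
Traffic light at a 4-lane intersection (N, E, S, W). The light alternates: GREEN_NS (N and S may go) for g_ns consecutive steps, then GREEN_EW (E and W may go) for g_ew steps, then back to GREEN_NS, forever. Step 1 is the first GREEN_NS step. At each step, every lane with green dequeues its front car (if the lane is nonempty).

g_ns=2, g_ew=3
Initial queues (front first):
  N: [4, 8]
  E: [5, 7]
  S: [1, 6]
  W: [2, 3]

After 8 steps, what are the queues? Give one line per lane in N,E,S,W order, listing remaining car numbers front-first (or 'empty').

Step 1 [NS]: N:car4-GO,E:wait,S:car1-GO,W:wait | queues: N=1 E=2 S=1 W=2
Step 2 [NS]: N:car8-GO,E:wait,S:car6-GO,W:wait | queues: N=0 E=2 S=0 W=2
Step 3 [EW]: N:wait,E:car5-GO,S:wait,W:car2-GO | queues: N=0 E=1 S=0 W=1
Step 4 [EW]: N:wait,E:car7-GO,S:wait,W:car3-GO | queues: N=0 E=0 S=0 W=0

N: empty
E: empty
S: empty
W: empty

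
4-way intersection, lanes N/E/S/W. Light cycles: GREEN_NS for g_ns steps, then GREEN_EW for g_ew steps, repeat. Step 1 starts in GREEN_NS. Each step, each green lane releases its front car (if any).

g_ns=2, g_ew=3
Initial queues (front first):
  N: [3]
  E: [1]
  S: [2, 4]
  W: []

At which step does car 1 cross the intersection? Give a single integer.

Step 1 [NS]: N:car3-GO,E:wait,S:car2-GO,W:wait | queues: N=0 E=1 S=1 W=0
Step 2 [NS]: N:empty,E:wait,S:car4-GO,W:wait | queues: N=0 E=1 S=0 W=0
Step 3 [EW]: N:wait,E:car1-GO,S:wait,W:empty | queues: N=0 E=0 S=0 W=0
Car 1 crosses at step 3

3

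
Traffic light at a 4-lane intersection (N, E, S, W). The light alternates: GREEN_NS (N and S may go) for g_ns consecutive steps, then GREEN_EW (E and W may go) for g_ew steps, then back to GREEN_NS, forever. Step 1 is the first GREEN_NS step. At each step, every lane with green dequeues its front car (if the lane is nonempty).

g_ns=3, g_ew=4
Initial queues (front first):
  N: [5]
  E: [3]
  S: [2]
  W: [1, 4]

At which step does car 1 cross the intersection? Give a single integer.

Step 1 [NS]: N:car5-GO,E:wait,S:car2-GO,W:wait | queues: N=0 E=1 S=0 W=2
Step 2 [NS]: N:empty,E:wait,S:empty,W:wait | queues: N=0 E=1 S=0 W=2
Step 3 [NS]: N:empty,E:wait,S:empty,W:wait | queues: N=0 E=1 S=0 W=2
Step 4 [EW]: N:wait,E:car3-GO,S:wait,W:car1-GO | queues: N=0 E=0 S=0 W=1
Step 5 [EW]: N:wait,E:empty,S:wait,W:car4-GO | queues: N=0 E=0 S=0 W=0
Car 1 crosses at step 4

4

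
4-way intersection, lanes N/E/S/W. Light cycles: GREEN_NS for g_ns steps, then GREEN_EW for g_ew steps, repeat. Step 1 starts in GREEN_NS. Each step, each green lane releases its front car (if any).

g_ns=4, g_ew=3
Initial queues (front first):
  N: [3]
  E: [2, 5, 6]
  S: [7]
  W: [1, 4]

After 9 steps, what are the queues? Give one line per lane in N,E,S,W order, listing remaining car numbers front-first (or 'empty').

Step 1 [NS]: N:car3-GO,E:wait,S:car7-GO,W:wait | queues: N=0 E=3 S=0 W=2
Step 2 [NS]: N:empty,E:wait,S:empty,W:wait | queues: N=0 E=3 S=0 W=2
Step 3 [NS]: N:empty,E:wait,S:empty,W:wait | queues: N=0 E=3 S=0 W=2
Step 4 [NS]: N:empty,E:wait,S:empty,W:wait | queues: N=0 E=3 S=0 W=2
Step 5 [EW]: N:wait,E:car2-GO,S:wait,W:car1-GO | queues: N=0 E=2 S=0 W=1
Step 6 [EW]: N:wait,E:car5-GO,S:wait,W:car4-GO | queues: N=0 E=1 S=0 W=0
Step 7 [EW]: N:wait,E:car6-GO,S:wait,W:empty | queues: N=0 E=0 S=0 W=0

N: empty
E: empty
S: empty
W: empty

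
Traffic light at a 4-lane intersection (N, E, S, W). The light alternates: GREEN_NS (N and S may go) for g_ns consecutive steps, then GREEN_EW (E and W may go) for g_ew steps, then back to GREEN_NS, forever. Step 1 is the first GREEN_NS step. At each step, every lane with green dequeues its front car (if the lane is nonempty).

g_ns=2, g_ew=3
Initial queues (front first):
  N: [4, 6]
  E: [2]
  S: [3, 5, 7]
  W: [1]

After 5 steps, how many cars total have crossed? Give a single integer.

Answer: 6

Derivation:
Step 1 [NS]: N:car4-GO,E:wait,S:car3-GO,W:wait | queues: N=1 E=1 S=2 W=1
Step 2 [NS]: N:car6-GO,E:wait,S:car5-GO,W:wait | queues: N=0 E=1 S=1 W=1
Step 3 [EW]: N:wait,E:car2-GO,S:wait,W:car1-GO | queues: N=0 E=0 S=1 W=0
Step 4 [EW]: N:wait,E:empty,S:wait,W:empty | queues: N=0 E=0 S=1 W=0
Step 5 [EW]: N:wait,E:empty,S:wait,W:empty | queues: N=0 E=0 S=1 W=0
Cars crossed by step 5: 6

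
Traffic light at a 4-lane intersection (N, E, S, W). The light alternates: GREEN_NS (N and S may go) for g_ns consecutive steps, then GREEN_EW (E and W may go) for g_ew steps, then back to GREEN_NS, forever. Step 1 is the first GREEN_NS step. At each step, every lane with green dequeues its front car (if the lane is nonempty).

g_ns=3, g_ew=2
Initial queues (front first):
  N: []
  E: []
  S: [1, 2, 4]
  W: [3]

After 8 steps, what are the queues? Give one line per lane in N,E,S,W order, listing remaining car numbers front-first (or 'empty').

Step 1 [NS]: N:empty,E:wait,S:car1-GO,W:wait | queues: N=0 E=0 S=2 W=1
Step 2 [NS]: N:empty,E:wait,S:car2-GO,W:wait | queues: N=0 E=0 S=1 W=1
Step 3 [NS]: N:empty,E:wait,S:car4-GO,W:wait | queues: N=0 E=0 S=0 W=1
Step 4 [EW]: N:wait,E:empty,S:wait,W:car3-GO | queues: N=0 E=0 S=0 W=0

N: empty
E: empty
S: empty
W: empty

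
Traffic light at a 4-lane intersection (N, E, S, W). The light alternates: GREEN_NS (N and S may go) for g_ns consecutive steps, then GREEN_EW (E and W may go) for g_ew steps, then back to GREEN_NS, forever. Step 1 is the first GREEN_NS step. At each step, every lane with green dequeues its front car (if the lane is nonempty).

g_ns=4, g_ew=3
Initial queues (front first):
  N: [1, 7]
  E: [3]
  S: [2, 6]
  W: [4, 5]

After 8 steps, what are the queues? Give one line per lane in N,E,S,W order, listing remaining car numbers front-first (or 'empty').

Step 1 [NS]: N:car1-GO,E:wait,S:car2-GO,W:wait | queues: N=1 E=1 S=1 W=2
Step 2 [NS]: N:car7-GO,E:wait,S:car6-GO,W:wait | queues: N=0 E=1 S=0 W=2
Step 3 [NS]: N:empty,E:wait,S:empty,W:wait | queues: N=0 E=1 S=0 W=2
Step 4 [NS]: N:empty,E:wait,S:empty,W:wait | queues: N=0 E=1 S=0 W=2
Step 5 [EW]: N:wait,E:car3-GO,S:wait,W:car4-GO | queues: N=0 E=0 S=0 W=1
Step 6 [EW]: N:wait,E:empty,S:wait,W:car5-GO | queues: N=0 E=0 S=0 W=0

N: empty
E: empty
S: empty
W: empty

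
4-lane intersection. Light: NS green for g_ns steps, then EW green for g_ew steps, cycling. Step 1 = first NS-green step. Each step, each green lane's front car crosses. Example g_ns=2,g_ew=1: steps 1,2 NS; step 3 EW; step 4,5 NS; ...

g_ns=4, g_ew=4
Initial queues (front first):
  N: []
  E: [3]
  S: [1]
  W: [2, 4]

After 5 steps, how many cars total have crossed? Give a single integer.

Step 1 [NS]: N:empty,E:wait,S:car1-GO,W:wait | queues: N=0 E=1 S=0 W=2
Step 2 [NS]: N:empty,E:wait,S:empty,W:wait | queues: N=0 E=1 S=0 W=2
Step 3 [NS]: N:empty,E:wait,S:empty,W:wait | queues: N=0 E=1 S=0 W=2
Step 4 [NS]: N:empty,E:wait,S:empty,W:wait | queues: N=0 E=1 S=0 W=2
Step 5 [EW]: N:wait,E:car3-GO,S:wait,W:car2-GO | queues: N=0 E=0 S=0 W=1
Cars crossed by step 5: 3

Answer: 3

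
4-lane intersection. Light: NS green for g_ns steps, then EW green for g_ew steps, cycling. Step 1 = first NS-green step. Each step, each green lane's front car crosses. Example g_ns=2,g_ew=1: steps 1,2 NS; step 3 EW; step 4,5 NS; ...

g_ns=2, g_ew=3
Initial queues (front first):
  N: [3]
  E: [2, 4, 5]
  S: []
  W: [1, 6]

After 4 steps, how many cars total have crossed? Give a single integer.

Step 1 [NS]: N:car3-GO,E:wait,S:empty,W:wait | queues: N=0 E=3 S=0 W=2
Step 2 [NS]: N:empty,E:wait,S:empty,W:wait | queues: N=0 E=3 S=0 W=2
Step 3 [EW]: N:wait,E:car2-GO,S:wait,W:car1-GO | queues: N=0 E=2 S=0 W=1
Step 4 [EW]: N:wait,E:car4-GO,S:wait,W:car6-GO | queues: N=0 E=1 S=0 W=0
Cars crossed by step 4: 5

Answer: 5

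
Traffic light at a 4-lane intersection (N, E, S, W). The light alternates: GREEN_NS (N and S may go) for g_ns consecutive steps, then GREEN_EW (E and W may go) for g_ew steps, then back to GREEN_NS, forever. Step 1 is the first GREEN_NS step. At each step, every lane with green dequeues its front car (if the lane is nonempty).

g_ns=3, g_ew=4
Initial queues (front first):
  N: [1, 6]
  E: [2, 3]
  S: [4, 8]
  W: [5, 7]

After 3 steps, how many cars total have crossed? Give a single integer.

Answer: 4

Derivation:
Step 1 [NS]: N:car1-GO,E:wait,S:car4-GO,W:wait | queues: N=1 E=2 S=1 W=2
Step 2 [NS]: N:car6-GO,E:wait,S:car8-GO,W:wait | queues: N=0 E=2 S=0 W=2
Step 3 [NS]: N:empty,E:wait,S:empty,W:wait | queues: N=0 E=2 S=0 W=2
Cars crossed by step 3: 4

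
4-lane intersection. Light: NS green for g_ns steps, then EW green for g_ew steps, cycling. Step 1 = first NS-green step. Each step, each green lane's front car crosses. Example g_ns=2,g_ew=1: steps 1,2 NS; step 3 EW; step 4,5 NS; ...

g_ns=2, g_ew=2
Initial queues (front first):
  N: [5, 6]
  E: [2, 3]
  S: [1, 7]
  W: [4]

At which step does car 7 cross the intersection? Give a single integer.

Step 1 [NS]: N:car5-GO,E:wait,S:car1-GO,W:wait | queues: N=1 E=2 S=1 W=1
Step 2 [NS]: N:car6-GO,E:wait,S:car7-GO,W:wait | queues: N=0 E=2 S=0 W=1
Step 3 [EW]: N:wait,E:car2-GO,S:wait,W:car4-GO | queues: N=0 E=1 S=0 W=0
Step 4 [EW]: N:wait,E:car3-GO,S:wait,W:empty | queues: N=0 E=0 S=0 W=0
Car 7 crosses at step 2

2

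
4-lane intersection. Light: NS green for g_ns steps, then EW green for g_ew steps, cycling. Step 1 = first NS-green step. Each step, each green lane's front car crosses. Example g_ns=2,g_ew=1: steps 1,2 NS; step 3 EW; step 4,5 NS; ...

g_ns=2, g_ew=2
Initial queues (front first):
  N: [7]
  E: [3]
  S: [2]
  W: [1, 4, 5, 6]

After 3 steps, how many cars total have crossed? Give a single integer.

Answer: 4

Derivation:
Step 1 [NS]: N:car7-GO,E:wait,S:car2-GO,W:wait | queues: N=0 E=1 S=0 W=4
Step 2 [NS]: N:empty,E:wait,S:empty,W:wait | queues: N=0 E=1 S=0 W=4
Step 3 [EW]: N:wait,E:car3-GO,S:wait,W:car1-GO | queues: N=0 E=0 S=0 W=3
Cars crossed by step 3: 4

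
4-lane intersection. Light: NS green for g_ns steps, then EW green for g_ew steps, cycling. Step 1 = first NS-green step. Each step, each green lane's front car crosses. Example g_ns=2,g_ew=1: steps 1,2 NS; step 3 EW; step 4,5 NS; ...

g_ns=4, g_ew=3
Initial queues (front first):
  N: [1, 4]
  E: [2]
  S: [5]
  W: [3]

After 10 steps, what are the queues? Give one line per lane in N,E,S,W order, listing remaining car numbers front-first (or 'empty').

Step 1 [NS]: N:car1-GO,E:wait,S:car5-GO,W:wait | queues: N=1 E=1 S=0 W=1
Step 2 [NS]: N:car4-GO,E:wait,S:empty,W:wait | queues: N=0 E=1 S=0 W=1
Step 3 [NS]: N:empty,E:wait,S:empty,W:wait | queues: N=0 E=1 S=0 W=1
Step 4 [NS]: N:empty,E:wait,S:empty,W:wait | queues: N=0 E=1 S=0 W=1
Step 5 [EW]: N:wait,E:car2-GO,S:wait,W:car3-GO | queues: N=0 E=0 S=0 W=0

N: empty
E: empty
S: empty
W: empty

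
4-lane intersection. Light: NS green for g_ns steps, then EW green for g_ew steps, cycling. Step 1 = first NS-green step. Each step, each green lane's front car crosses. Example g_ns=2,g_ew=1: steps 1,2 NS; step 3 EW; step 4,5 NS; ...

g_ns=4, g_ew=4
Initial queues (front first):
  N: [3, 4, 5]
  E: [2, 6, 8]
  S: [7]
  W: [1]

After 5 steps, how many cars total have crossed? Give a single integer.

Step 1 [NS]: N:car3-GO,E:wait,S:car7-GO,W:wait | queues: N=2 E=3 S=0 W=1
Step 2 [NS]: N:car4-GO,E:wait,S:empty,W:wait | queues: N=1 E=3 S=0 W=1
Step 3 [NS]: N:car5-GO,E:wait,S:empty,W:wait | queues: N=0 E=3 S=0 W=1
Step 4 [NS]: N:empty,E:wait,S:empty,W:wait | queues: N=0 E=3 S=0 W=1
Step 5 [EW]: N:wait,E:car2-GO,S:wait,W:car1-GO | queues: N=0 E=2 S=0 W=0
Cars crossed by step 5: 6

Answer: 6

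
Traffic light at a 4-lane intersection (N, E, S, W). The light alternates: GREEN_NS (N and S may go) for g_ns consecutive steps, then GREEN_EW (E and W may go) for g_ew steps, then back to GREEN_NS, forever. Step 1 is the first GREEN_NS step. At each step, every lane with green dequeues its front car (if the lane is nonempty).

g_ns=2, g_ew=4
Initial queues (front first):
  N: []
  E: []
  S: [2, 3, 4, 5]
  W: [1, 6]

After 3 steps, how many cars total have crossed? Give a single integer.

Answer: 3

Derivation:
Step 1 [NS]: N:empty,E:wait,S:car2-GO,W:wait | queues: N=0 E=0 S=3 W=2
Step 2 [NS]: N:empty,E:wait,S:car3-GO,W:wait | queues: N=0 E=0 S=2 W=2
Step 3 [EW]: N:wait,E:empty,S:wait,W:car1-GO | queues: N=0 E=0 S=2 W=1
Cars crossed by step 3: 3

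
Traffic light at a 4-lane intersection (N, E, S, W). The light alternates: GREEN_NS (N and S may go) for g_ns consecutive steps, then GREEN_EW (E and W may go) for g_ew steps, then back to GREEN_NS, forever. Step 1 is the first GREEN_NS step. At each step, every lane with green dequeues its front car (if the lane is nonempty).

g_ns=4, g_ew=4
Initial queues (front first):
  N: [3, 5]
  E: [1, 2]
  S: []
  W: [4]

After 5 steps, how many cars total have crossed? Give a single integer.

Answer: 4

Derivation:
Step 1 [NS]: N:car3-GO,E:wait,S:empty,W:wait | queues: N=1 E=2 S=0 W=1
Step 2 [NS]: N:car5-GO,E:wait,S:empty,W:wait | queues: N=0 E=2 S=0 W=1
Step 3 [NS]: N:empty,E:wait,S:empty,W:wait | queues: N=0 E=2 S=0 W=1
Step 4 [NS]: N:empty,E:wait,S:empty,W:wait | queues: N=0 E=2 S=0 W=1
Step 5 [EW]: N:wait,E:car1-GO,S:wait,W:car4-GO | queues: N=0 E=1 S=0 W=0
Cars crossed by step 5: 4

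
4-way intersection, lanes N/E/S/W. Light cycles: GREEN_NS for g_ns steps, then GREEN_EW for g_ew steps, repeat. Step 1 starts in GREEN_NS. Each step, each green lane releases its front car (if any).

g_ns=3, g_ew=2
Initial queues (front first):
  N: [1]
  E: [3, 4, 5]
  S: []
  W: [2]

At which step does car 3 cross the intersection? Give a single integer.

Step 1 [NS]: N:car1-GO,E:wait,S:empty,W:wait | queues: N=0 E=3 S=0 W=1
Step 2 [NS]: N:empty,E:wait,S:empty,W:wait | queues: N=0 E=3 S=0 W=1
Step 3 [NS]: N:empty,E:wait,S:empty,W:wait | queues: N=0 E=3 S=0 W=1
Step 4 [EW]: N:wait,E:car3-GO,S:wait,W:car2-GO | queues: N=0 E=2 S=0 W=0
Step 5 [EW]: N:wait,E:car4-GO,S:wait,W:empty | queues: N=0 E=1 S=0 W=0
Step 6 [NS]: N:empty,E:wait,S:empty,W:wait | queues: N=0 E=1 S=0 W=0
Step 7 [NS]: N:empty,E:wait,S:empty,W:wait | queues: N=0 E=1 S=0 W=0
Step 8 [NS]: N:empty,E:wait,S:empty,W:wait | queues: N=0 E=1 S=0 W=0
Step 9 [EW]: N:wait,E:car5-GO,S:wait,W:empty | queues: N=0 E=0 S=0 W=0
Car 3 crosses at step 4

4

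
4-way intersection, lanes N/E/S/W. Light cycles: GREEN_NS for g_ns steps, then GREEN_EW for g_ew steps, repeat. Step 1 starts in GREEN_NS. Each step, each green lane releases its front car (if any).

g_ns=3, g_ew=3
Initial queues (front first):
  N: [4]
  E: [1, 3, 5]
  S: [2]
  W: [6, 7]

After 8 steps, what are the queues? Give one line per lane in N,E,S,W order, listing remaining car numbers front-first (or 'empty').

Step 1 [NS]: N:car4-GO,E:wait,S:car2-GO,W:wait | queues: N=0 E=3 S=0 W=2
Step 2 [NS]: N:empty,E:wait,S:empty,W:wait | queues: N=0 E=3 S=0 W=2
Step 3 [NS]: N:empty,E:wait,S:empty,W:wait | queues: N=0 E=3 S=0 W=2
Step 4 [EW]: N:wait,E:car1-GO,S:wait,W:car6-GO | queues: N=0 E=2 S=0 W=1
Step 5 [EW]: N:wait,E:car3-GO,S:wait,W:car7-GO | queues: N=0 E=1 S=0 W=0
Step 6 [EW]: N:wait,E:car5-GO,S:wait,W:empty | queues: N=0 E=0 S=0 W=0

N: empty
E: empty
S: empty
W: empty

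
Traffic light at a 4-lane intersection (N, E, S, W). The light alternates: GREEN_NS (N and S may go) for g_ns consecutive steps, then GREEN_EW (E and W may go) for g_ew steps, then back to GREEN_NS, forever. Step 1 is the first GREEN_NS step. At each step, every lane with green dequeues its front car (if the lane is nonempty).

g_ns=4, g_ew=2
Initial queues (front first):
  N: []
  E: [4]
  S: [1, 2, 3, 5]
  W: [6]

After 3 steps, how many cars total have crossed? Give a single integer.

Answer: 3

Derivation:
Step 1 [NS]: N:empty,E:wait,S:car1-GO,W:wait | queues: N=0 E=1 S=3 W=1
Step 2 [NS]: N:empty,E:wait,S:car2-GO,W:wait | queues: N=0 E=1 S=2 W=1
Step 3 [NS]: N:empty,E:wait,S:car3-GO,W:wait | queues: N=0 E=1 S=1 W=1
Cars crossed by step 3: 3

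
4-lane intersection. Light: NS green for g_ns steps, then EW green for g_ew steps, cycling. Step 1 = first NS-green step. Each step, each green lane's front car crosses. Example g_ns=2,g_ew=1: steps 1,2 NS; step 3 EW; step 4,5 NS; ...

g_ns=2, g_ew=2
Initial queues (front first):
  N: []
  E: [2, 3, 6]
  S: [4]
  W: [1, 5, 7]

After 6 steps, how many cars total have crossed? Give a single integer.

Answer: 5

Derivation:
Step 1 [NS]: N:empty,E:wait,S:car4-GO,W:wait | queues: N=0 E=3 S=0 W=3
Step 2 [NS]: N:empty,E:wait,S:empty,W:wait | queues: N=0 E=3 S=0 W=3
Step 3 [EW]: N:wait,E:car2-GO,S:wait,W:car1-GO | queues: N=0 E=2 S=0 W=2
Step 4 [EW]: N:wait,E:car3-GO,S:wait,W:car5-GO | queues: N=0 E=1 S=0 W=1
Step 5 [NS]: N:empty,E:wait,S:empty,W:wait | queues: N=0 E=1 S=0 W=1
Step 6 [NS]: N:empty,E:wait,S:empty,W:wait | queues: N=0 E=1 S=0 W=1
Cars crossed by step 6: 5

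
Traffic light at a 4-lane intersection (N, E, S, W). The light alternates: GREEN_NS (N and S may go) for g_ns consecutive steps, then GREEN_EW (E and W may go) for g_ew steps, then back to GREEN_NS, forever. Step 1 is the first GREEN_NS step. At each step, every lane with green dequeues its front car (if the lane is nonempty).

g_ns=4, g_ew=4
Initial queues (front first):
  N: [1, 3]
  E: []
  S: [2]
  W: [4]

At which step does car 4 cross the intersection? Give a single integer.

Step 1 [NS]: N:car1-GO,E:wait,S:car2-GO,W:wait | queues: N=1 E=0 S=0 W=1
Step 2 [NS]: N:car3-GO,E:wait,S:empty,W:wait | queues: N=0 E=0 S=0 W=1
Step 3 [NS]: N:empty,E:wait,S:empty,W:wait | queues: N=0 E=0 S=0 W=1
Step 4 [NS]: N:empty,E:wait,S:empty,W:wait | queues: N=0 E=0 S=0 W=1
Step 5 [EW]: N:wait,E:empty,S:wait,W:car4-GO | queues: N=0 E=0 S=0 W=0
Car 4 crosses at step 5

5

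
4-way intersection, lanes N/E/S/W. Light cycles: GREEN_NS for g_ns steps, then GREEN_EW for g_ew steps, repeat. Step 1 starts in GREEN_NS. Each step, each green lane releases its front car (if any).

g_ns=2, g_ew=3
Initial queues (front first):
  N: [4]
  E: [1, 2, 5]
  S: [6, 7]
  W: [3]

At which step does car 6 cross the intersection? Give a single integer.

Step 1 [NS]: N:car4-GO,E:wait,S:car6-GO,W:wait | queues: N=0 E=3 S=1 W=1
Step 2 [NS]: N:empty,E:wait,S:car7-GO,W:wait | queues: N=0 E=3 S=0 W=1
Step 3 [EW]: N:wait,E:car1-GO,S:wait,W:car3-GO | queues: N=0 E=2 S=0 W=0
Step 4 [EW]: N:wait,E:car2-GO,S:wait,W:empty | queues: N=0 E=1 S=0 W=0
Step 5 [EW]: N:wait,E:car5-GO,S:wait,W:empty | queues: N=0 E=0 S=0 W=0
Car 6 crosses at step 1

1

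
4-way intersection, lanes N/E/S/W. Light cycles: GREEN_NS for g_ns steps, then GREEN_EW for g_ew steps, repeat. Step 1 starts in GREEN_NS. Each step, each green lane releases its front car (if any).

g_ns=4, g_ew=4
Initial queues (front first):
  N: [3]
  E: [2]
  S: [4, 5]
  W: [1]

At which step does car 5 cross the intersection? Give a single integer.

Step 1 [NS]: N:car3-GO,E:wait,S:car4-GO,W:wait | queues: N=0 E=1 S=1 W=1
Step 2 [NS]: N:empty,E:wait,S:car5-GO,W:wait | queues: N=0 E=1 S=0 W=1
Step 3 [NS]: N:empty,E:wait,S:empty,W:wait | queues: N=0 E=1 S=0 W=1
Step 4 [NS]: N:empty,E:wait,S:empty,W:wait | queues: N=0 E=1 S=0 W=1
Step 5 [EW]: N:wait,E:car2-GO,S:wait,W:car1-GO | queues: N=0 E=0 S=0 W=0
Car 5 crosses at step 2

2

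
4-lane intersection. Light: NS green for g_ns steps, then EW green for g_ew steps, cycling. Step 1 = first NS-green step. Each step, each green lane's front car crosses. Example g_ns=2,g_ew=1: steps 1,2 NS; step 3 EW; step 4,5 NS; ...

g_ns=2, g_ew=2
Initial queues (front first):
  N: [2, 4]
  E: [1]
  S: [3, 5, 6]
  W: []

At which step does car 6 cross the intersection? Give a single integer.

Step 1 [NS]: N:car2-GO,E:wait,S:car3-GO,W:wait | queues: N=1 E=1 S=2 W=0
Step 2 [NS]: N:car4-GO,E:wait,S:car5-GO,W:wait | queues: N=0 E=1 S=1 W=0
Step 3 [EW]: N:wait,E:car1-GO,S:wait,W:empty | queues: N=0 E=0 S=1 W=0
Step 4 [EW]: N:wait,E:empty,S:wait,W:empty | queues: N=0 E=0 S=1 W=0
Step 5 [NS]: N:empty,E:wait,S:car6-GO,W:wait | queues: N=0 E=0 S=0 W=0
Car 6 crosses at step 5

5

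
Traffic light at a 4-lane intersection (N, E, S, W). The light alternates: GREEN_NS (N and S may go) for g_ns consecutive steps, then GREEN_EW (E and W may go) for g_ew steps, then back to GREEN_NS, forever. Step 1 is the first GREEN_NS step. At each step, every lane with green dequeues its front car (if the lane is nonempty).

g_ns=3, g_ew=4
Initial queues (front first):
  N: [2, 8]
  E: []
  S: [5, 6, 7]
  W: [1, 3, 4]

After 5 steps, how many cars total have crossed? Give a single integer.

Answer: 7

Derivation:
Step 1 [NS]: N:car2-GO,E:wait,S:car5-GO,W:wait | queues: N=1 E=0 S=2 W=3
Step 2 [NS]: N:car8-GO,E:wait,S:car6-GO,W:wait | queues: N=0 E=0 S=1 W=3
Step 3 [NS]: N:empty,E:wait,S:car7-GO,W:wait | queues: N=0 E=0 S=0 W=3
Step 4 [EW]: N:wait,E:empty,S:wait,W:car1-GO | queues: N=0 E=0 S=0 W=2
Step 5 [EW]: N:wait,E:empty,S:wait,W:car3-GO | queues: N=0 E=0 S=0 W=1
Cars crossed by step 5: 7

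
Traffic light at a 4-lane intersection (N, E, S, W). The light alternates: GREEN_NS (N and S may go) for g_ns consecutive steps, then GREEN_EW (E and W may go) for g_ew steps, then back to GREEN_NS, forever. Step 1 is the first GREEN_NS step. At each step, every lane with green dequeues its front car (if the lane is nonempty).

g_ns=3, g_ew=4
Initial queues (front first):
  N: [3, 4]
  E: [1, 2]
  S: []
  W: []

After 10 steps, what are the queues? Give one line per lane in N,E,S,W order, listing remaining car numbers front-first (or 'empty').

Step 1 [NS]: N:car3-GO,E:wait,S:empty,W:wait | queues: N=1 E=2 S=0 W=0
Step 2 [NS]: N:car4-GO,E:wait,S:empty,W:wait | queues: N=0 E=2 S=0 W=0
Step 3 [NS]: N:empty,E:wait,S:empty,W:wait | queues: N=0 E=2 S=0 W=0
Step 4 [EW]: N:wait,E:car1-GO,S:wait,W:empty | queues: N=0 E=1 S=0 W=0
Step 5 [EW]: N:wait,E:car2-GO,S:wait,W:empty | queues: N=0 E=0 S=0 W=0

N: empty
E: empty
S: empty
W: empty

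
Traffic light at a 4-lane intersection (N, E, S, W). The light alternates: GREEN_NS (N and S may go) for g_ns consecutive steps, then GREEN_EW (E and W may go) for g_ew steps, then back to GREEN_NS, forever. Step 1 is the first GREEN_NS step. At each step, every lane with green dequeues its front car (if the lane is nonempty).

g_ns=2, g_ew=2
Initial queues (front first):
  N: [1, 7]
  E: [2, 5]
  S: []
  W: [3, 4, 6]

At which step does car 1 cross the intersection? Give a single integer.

Step 1 [NS]: N:car1-GO,E:wait,S:empty,W:wait | queues: N=1 E=2 S=0 W=3
Step 2 [NS]: N:car7-GO,E:wait,S:empty,W:wait | queues: N=0 E=2 S=0 W=3
Step 3 [EW]: N:wait,E:car2-GO,S:wait,W:car3-GO | queues: N=0 E=1 S=0 W=2
Step 4 [EW]: N:wait,E:car5-GO,S:wait,W:car4-GO | queues: N=0 E=0 S=0 W=1
Step 5 [NS]: N:empty,E:wait,S:empty,W:wait | queues: N=0 E=0 S=0 W=1
Step 6 [NS]: N:empty,E:wait,S:empty,W:wait | queues: N=0 E=0 S=0 W=1
Step 7 [EW]: N:wait,E:empty,S:wait,W:car6-GO | queues: N=0 E=0 S=0 W=0
Car 1 crosses at step 1

1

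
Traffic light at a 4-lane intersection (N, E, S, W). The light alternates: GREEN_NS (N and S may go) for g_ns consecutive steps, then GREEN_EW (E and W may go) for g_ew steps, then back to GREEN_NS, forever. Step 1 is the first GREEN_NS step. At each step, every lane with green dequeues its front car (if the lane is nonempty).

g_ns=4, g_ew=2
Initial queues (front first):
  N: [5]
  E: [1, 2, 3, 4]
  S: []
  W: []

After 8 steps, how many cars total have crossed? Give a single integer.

Step 1 [NS]: N:car5-GO,E:wait,S:empty,W:wait | queues: N=0 E=4 S=0 W=0
Step 2 [NS]: N:empty,E:wait,S:empty,W:wait | queues: N=0 E=4 S=0 W=0
Step 3 [NS]: N:empty,E:wait,S:empty,W:wait | queues: N=0 E=4 S=0 W=0
Step 4 [NS]: N:empty,E:wait,S:empty,W:wait | queues: N=0 E=4 S=0 W=0
Step 5 [EW]: N:wait,E:car1-GO,S:wait,W:empty | queues: N=0 E=3 S=0 W=0
Step 6 [EW]: N:wait,E:car2-GO,S:wait,W:empty | queues: N=0 E=2 S=0 W=0
Step 7 [NS]: N:empty,E:wait,S:empty,W:wait | queues: N=0 E=2 S=0 W=0
Step 8 [NS]: N:empty,E:wait,S:empty,W:wait | queues: N=0 E=2 S=0 W=0
Cars crossed by step 8: 3

Answer: 3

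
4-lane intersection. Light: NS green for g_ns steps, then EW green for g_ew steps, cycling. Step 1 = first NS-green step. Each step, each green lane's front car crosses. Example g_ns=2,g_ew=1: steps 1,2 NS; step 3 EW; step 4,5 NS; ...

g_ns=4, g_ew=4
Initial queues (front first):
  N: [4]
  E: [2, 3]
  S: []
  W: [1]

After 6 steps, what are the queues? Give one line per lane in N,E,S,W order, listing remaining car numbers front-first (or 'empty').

Step 1 [NS]: N:car4-GO,E:wait,S:empty,W:wait | queues: N=0 E=2 S=0 W=1
Step 2 [NS]: N:empty,E:wait,S:empty,W:wait | queues: N=0 E=2 S=0 W=1
Step 3 [NS]: N:empty,E:wait,S:empty,W:wait | queues: N=0 E=2 S=0 W=1
Step 4 [NS]: N:empty,E:wait,S:empty,W:wait | queues: N=0 E=2 S=0 W=1
Step 5 [EW]: N:wait,E:car2-GO,S:wait,W:car1-GO | queues: N=0 E=1 S=0 W=0
Step 6 [EW]: N:wait,E:car3-GO,S:wait,W:empty | queues: N=0 E=0 S=0 W=0

N: empty
E: empty
S: empty
W: empty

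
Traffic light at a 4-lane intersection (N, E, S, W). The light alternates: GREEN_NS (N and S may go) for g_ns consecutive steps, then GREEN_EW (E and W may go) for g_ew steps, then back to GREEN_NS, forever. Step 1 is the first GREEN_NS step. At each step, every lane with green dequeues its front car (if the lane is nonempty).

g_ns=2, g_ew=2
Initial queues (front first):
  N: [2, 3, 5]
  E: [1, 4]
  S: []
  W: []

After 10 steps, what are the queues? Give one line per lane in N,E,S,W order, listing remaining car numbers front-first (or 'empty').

Step 1 [NS]: N:car2-GO,E:wait,S:empty,W:wait | queues: N=2 E=2 S=0 W=0
Step 2 [NS]: N:car3-GO,E:wait,S:empty,W:wait | queues: N=1 E=2 S=0 W=0
Step 3 [EW]: N:wait,E:car1-GO,S:wait,W:empty | queues: N=1 E=1 S=0 W=0
Step 4 [EW]: N:wait,E:car4-GO,S:wait,W:empty | queues: N=1 E=0 S=0 W=0
Step 5 [NS]: N:car5-GO,E:wait,S:empty,W:wait | queues: N=0 E=0 S=0 W=0

N: empty
E: empty
S: empty
W: empty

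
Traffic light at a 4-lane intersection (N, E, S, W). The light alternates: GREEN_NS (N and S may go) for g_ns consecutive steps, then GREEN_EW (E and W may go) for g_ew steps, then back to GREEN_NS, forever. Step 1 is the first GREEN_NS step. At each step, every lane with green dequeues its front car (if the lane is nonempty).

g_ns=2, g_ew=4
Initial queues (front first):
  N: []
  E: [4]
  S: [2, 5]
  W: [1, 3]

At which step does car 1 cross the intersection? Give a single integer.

Step 1 [NS]: N:empty,E:wait,S:car2-GO,W:wait | queues: N=0 E=1 S=1 W=2
Step 2 [NS]: N:empty,E:wait,S:car5-GO,W:wait | queues: N=0 E=1 S=0 W=2
Step 3 [EW]: N:wait,E:car4-GO,S:wait,W:car1-GO | queues: N=0 E=0 S=0 W=1
Step 4 [EW]: N:wait,E:empty,S:wait,W:car3-GO | queues: N=0 E=0 S=0 W=0
Car 1 crosses at step 3

3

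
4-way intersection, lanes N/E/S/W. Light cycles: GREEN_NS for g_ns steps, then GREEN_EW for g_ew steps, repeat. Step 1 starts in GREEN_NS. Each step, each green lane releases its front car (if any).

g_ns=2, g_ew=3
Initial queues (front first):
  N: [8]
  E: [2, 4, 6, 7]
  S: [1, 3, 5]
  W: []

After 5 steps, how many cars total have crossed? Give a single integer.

Answer: 6

Derivation:
Step 1 [NS]: N:car8-GO,E:wait,S:car1-GO,W:wait | queues: N=0 E=4 S=2 W=0
Step 2 [NS]: N:empty,E:wait,S:car3-GO,W:wait | queues: N=0 E=4 S=1 W=0
Step 3 [EW]: N:wait,E:car2-GO,S:wait,W:empty | queues: N=0 E=3 S=1 W=0
Step 4 [EW]: N:wait,E:car4-GO,S:wait,W:empty | queues: N=0 E=2 S=1 W=0
Step 5 [EW]: N:wait,E:car6-GO,S:wait,W:empty | queues: N=0 E=1 S=1 W=0
Cars crossed by step 5: 6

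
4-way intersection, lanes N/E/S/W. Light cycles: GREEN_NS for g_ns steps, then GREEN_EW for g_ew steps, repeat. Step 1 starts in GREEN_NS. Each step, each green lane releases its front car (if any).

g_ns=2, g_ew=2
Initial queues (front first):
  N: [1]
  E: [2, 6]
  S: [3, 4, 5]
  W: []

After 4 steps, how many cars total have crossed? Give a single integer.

Step 1 [NS]: N:car1-GO,E:wait,S:car3-GO,W:wait | queues: N=0 E=2 S=2 W=0
Step 2 [NS]: N:empty,E:wait,S:car4-GO,W:wait | queues: N=0 E=2 S=1 W=0
Step 3 [EW]: N:wait,E:car2-GO,S:wait,W:empty | queues: N=0 E=1 S=1 W=0
Step 4 [EW]: N:wait,E:car6-GO,S:wait,W:empty | queues: N=0 E=0 S=1 W=0
Cars crossed by step 4: 5

Answer: 5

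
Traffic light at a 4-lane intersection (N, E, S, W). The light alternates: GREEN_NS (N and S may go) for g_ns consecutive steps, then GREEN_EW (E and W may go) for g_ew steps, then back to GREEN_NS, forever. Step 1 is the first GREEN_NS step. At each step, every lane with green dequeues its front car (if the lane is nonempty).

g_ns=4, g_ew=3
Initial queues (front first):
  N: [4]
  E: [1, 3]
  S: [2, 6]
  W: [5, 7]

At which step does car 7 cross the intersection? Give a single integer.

Step 1 [NS]: N:car4-GO,E:wait,S:car2-GO,W:wait | queues: N=0 E=2 S=1 W=2
Step 2 [NS]: N:empty,E:wait,S:car6-GO,W:wait | queues: N=0 E=2 S=0 W=2
Step 3 [NS]: N:empty,E:wait,S:empty,W:wait | queues: N=0 E=2 S=0 W=2
Step 4 [NS]: N:empty,E:wait,S:empty,W:wait | queues: N=0 E=2 S=0 W=2
Step 5 [EW]: N:wait,E:car1-GO,S:wait,W:car5-GO | queues: N=0 E=1 S=0 W=1
Step 6 [EW]: N:wait,E:car3-GO,S:wait,W:car7-GO | queues: N=0 E=0 S=0 W=0
Car 7 crosses at step 6

6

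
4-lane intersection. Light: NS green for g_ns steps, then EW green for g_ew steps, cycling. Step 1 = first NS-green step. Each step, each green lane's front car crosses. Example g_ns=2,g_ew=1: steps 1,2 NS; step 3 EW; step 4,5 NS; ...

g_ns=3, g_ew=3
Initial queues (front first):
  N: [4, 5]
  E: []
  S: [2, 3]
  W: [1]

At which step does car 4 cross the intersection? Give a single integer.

Step 1 [NS]: N:car4-GO,E:wait,S:car2-GO,W:wait | queues: N=1 E=0 S=1 W=1
Step 2 [NS]: N:car5-GO,E:wait,S:car3-GO,W:wait | queues: N=0 E=0 S=0 W=1
Step 3 [NS]: N:empty,E:wait,S:empty,W:wait | queues: N=0 E=0 S=0 W=1
Step 4 [EW]: N:wait,E:empty,S:wait,W:car1-GO | queues: N=0 E=0 S=0 W=0
Car 4 crosses at step 1

1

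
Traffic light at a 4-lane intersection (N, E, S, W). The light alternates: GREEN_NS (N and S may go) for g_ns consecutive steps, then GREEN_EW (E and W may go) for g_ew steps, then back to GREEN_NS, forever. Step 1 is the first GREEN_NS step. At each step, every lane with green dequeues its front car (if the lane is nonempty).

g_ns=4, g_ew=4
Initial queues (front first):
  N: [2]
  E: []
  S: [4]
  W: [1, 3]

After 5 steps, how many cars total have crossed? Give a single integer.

Answer: 3

Derivation:
Step 1 [NS]: N:car2-GO,E:wait,S:car4-GO,W:wait | queues: N=0 E=0 S=0 W=2
Step 2 [NS]: N:empty,E:wait,S:empty,W:wait | queues: N=0 E=0 S=0 W=2
Step 3 [NS]: N:empty,E:wait,S:empty,W:wait | queues: N=0 E=0 S=0 W=2
Step 4 [NS]: N:empty,E:wait,S:empty,W:wait | queues: N=0 E=0 S=0 W=2
Step 5 [EW]: N:wait,E:empty,S:wait,W:car1-GO | queues: N=0 E=0 S=0 W=1
Cars crossed by step 5: 3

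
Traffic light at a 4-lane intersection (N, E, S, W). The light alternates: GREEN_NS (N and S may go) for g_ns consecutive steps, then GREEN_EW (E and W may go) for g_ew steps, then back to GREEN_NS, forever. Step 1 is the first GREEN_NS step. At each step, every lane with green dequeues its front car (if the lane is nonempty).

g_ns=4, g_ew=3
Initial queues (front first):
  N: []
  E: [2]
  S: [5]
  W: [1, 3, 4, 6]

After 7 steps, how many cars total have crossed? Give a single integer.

Step 1 [NS]: N:empty,E:wait,S:car5-GO,W:wait | queues: N=0 E=1 S=0 W=4
Step 2 [NS]: N:empty,E:wait,S:empty,W:wait | queues: N=0 E=1 S=0 W=4
Step 3 [NS]: N:empty,E:wait,S:empty,W:wait | queues: N=0 E=1 S=0 W=4
Step 4 [NS]: N:empty,E:wait,S:empty,W:wait | queues: N=0 E=1 S=0 W=4
Step 5 [EW]: N:wait,E:car2-GO,S:wait,W:car1-GO | queues: N=0 E=0 S=0 W=3
Step 6 [EW]: N:wait,E:empty,S:wait,W:car3-GO | queues: N=0 E=0 S=0 W=2
Step 7 [EW]: N:wait,E:empty,S:wait,W:car4-GO | queues: N=0 E=0 S=0 W=1
Cars crossed by step 7: 5

Answer: 5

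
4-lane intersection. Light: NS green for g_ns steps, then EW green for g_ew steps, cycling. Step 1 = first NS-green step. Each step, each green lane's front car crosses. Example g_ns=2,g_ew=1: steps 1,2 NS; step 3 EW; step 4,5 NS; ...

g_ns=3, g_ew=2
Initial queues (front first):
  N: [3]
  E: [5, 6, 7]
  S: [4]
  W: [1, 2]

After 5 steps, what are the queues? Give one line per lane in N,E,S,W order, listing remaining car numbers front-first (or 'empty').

Step 1 [NS]: N:car3-GO,E:wait,S:car4-GO,W:wait | queues: N=0 E=3 S=0 W=2
Step 2 [NS]: N:empty,E:wait,S:empty,W:wait | queues: N=0 E=3 S=0 W=2
Step 3 [NS]: N:empty,E:wait,S:empty,W:wait | queues: N=0 E=3 S=0 W=2
Step 4 [EW]: N:wait,E:car5-GO,S:wait,W:car1-GO | queues: N=0 E=2 S=0 W=1
Step 5 [EW]: N:wait,E:car6-GO,S:wait,W:car2-GO | queues: N=0 E=1 S=0 W=0

N: empty
E: 7
S: empty
W: empty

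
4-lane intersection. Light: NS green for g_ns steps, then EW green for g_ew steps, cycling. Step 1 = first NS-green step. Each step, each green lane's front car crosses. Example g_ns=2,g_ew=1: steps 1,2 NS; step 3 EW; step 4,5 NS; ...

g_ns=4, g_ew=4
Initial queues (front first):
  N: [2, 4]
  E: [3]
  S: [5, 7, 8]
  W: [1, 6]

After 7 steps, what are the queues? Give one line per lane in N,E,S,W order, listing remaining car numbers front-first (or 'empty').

Step 1 [NS]: N:car2-GO,E:wait,S:car5-GO,W:wait | queues: N=1 E=1 S=2 W=2
Step 2 [NS]: N:car4-GO,E:wait,S:car7-GO,W:wait | queues: N=0 E=1 S=1 W=2
Step 3 [NS]: N:empty,E:wait,S:car8-GO,W:wait | queues: N=0 E=1 S=0 W=2
Step 4 [NS]: N:empty,E:wait,S:empty,W:wait | queues: N=0 E=1 S=0 W=2
Step 5 [EW]: N:wait,E:car3-GO,S:wait,W:car1-GO | queues: N=0 E=0 S=0 W=1
Step 6 [EW]: N:wait,E:empty,S:wait,W:car6-GO | queues: N=0 E=0 S=0 W=0

N: empty
E: empty
S: empty
W: empty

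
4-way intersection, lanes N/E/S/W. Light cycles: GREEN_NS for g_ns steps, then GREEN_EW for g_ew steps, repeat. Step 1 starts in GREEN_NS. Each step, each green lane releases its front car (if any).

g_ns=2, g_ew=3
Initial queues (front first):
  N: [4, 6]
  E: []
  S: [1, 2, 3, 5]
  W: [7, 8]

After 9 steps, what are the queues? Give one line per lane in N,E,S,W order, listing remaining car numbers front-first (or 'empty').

Step 1 [NS]: N:car4-GO,E:wait,S:car1-GO,W:wait | queues: N=1 E=0 S=3 W=2
Step 2 [NS]: N:car6-GO,E:wait,S:car2-GO,W:wait | queues: N=0 E=0 S=2 W=2
Step 3 [EW]: N:wait,E:empty,S:wait,W:car7-GO | queues: N=0 E=0 S=2 W=1
Step 4 [EW]: N:wait,E:empty,S:wait,W:car8-GO | queues: N=0 E=0 S=2 W=0
Step 5 [EW]: N:wait,E:empty,S:wait,W:empty | queues: N=0 E=0 S=2 W=0
Step 6 [NS]: N:empty,E:wait,S:car3-GO,W:wait | queues: N=0 E=0 S=1 W=0
Step 7 [NS]: N:empty,E:wait,S:car5-GO,W:wait | queues: N=0 E=0 S=0 W=0

N: empty
E: empty
S: empty
W: empty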